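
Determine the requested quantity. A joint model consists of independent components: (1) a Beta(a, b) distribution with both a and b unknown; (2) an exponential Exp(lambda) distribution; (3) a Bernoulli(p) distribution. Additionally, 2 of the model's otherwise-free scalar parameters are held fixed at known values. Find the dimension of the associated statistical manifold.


The dimension of a statistical manifold equals the number of free
(independent) real parameters of the model. For a product of independent
blocks the parameter counts add.
- Beta (a, b): 2.
- exponential (lambda): 1.
- Bernoulli (p): 1.
Total = 2 + 1 + 1 = 4.
2 parameter(s) fixed at known values: 4 - 2 = 2.
Dimension = 2

2


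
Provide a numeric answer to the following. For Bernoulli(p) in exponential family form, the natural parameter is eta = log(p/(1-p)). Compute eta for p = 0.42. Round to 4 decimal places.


Natural parameter for Bernoulli: eta = log(p/(1-p)).
p = 0.42, 1-p = 0.58.
p/(1-p) = 0.724138.
eta = log(0.724138) = -0.3228

-0.3228


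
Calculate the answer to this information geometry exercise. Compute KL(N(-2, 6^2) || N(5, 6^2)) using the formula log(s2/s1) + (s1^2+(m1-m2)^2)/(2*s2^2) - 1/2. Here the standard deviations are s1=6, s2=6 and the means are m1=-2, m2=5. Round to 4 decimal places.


KL divergence between normal distributions:
KL = log(s2/s1) + (s1^2 + (m1-m2)^2)/(2*s2^2) - 1/2.
log(6/6) = 0.0.
(6^2 + (-2-5)^2)/(2*6^2) = (36 + 49)/72 = 1.180556.
KL = 0.0 + 1.180556 - 0.5 = 0.6806

0.6806


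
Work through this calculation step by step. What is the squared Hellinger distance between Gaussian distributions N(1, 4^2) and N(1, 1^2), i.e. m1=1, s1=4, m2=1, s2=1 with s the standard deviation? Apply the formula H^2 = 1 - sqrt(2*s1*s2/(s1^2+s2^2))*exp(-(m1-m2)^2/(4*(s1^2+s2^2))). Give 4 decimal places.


Squared Hellinger distance for Gaussians:
H^2 = 1 - sqrt(2*s1*s2/(s1^2+s2^2)) * exp(-(m1-m2)^2/(4*(s1^2+s2^2))).
s1^2 = 16, s2^2 = 1, s1^2+s2^2 = 17.
sqrt(2*4*1/(17)) = 0.685994.
(m1-m2)^2 = (0)^2 = 0.
exp(-0/(4*17)) = exp(0.0) = 1.0.
H^2 = 1 - 0.685994*1.0 = 0.3140

0.3140


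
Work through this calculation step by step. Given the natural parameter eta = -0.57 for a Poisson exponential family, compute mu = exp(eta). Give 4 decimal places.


Expectation parameter for Poisson exponential family:
mu = exp(eta).
eta = -0.57.
mu = exp(-0.57) = 0.5655

0.5655


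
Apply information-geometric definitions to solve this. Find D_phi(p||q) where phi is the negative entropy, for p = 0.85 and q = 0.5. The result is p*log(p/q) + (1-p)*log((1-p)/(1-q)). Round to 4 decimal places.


Bregman divergence with negative entropy generator:
D = p*log(p/q) + (1-p)*log((1-p)/(1-q)).
p = 0.85, q = 0.5.
p*log(p/q) = 0.85*log(0.85/0.5) = 0.451034.
(1-p)*log((1-p)/(1-q)) = 0.15*log(0.15/0.5) = -0.180596.
D = 0.451034 + -0.180596 = 0.2704

0.2704


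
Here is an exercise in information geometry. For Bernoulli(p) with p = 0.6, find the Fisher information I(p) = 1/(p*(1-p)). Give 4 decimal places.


For Bernoulli(p), Fisher information is I(p) = 1/(p*(1-p)).
p = 0.6, 1-p = 0.4.
p*(1-p) = 0.24.
I(p) = 1/0.24 = 4.1667

4.1667


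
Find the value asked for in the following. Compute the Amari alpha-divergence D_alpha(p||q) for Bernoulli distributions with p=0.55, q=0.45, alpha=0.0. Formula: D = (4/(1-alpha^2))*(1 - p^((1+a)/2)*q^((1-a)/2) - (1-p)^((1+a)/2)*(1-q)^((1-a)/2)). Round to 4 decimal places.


Amari alpha-divergence:
D = (4/(1-alpha^2))*(1 - p^((1+a)/2)*q^((1-a)/2) - (1-p)^((1+a)/2)*(1-q)^((1-a)/2)).
alpha = 0.0, p = 0.55, q = 0.45.
e1 = (1+alpha)/2 = 0.5, e2 = (1-alpha)/2 = 0.5.
t1 = p^e1 * q^e2 = 0.55^0.5 * 0.45^0.5 = 0.497494.
t2 = (1-p)^e1 * (1-q)^e2 = 0.45^0.5 * 0.55^0.5 = 0.497494.
4/(1-alpha^2) = 4.0.
D = 4.0*(1 - 0.497494 - 0.497494) = 0.0201

0.0201


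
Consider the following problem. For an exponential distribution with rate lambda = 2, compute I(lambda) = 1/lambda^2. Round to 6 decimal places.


Fisher information for exponential: I(lambda) = 1/lambda^2.
lambda = 2, lambda^2 = 4.
I = 1/4 = 0.250000

0.250000


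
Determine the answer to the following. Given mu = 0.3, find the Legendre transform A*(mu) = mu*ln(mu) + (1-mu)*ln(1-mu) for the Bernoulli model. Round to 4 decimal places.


Legendre transform for Bernoulli:
A*(mu) = mu*log(mu) + (1-mu)*log(1-mu).
mu = 0.3, 1-mu = 0.7.
mu*log(mu) = 0.3*log(0.3) = -0.361192.
(1-mu)*log(1-mu) = 0.7*log(0.7) = -0.249672.
A* = -0.361192 + -0.249672 = -0.6109

-0.6109


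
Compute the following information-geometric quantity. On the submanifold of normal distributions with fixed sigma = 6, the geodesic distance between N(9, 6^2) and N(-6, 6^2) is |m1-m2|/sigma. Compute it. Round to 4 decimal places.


On the fixed-variance normal subfamily, geodesic distance = |m1-m2|/sigma.
|9 - -6| = 15.
sigma = 6.
d = 15/6 = 2.5000

2.5000


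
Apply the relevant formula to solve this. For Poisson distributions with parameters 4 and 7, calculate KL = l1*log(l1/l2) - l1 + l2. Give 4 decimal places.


KL divergence for Poisson:
KL = l1*log(l1/l2) - l1 + l2.
l1 = 4, l2 = 7.
log(4/7) = -0.559616.
l1*log(l1/l2) = 4 * -0.559616 = -2.238463.
KL = -2.238463 - 4 + 7 = 0.7615

0.7615


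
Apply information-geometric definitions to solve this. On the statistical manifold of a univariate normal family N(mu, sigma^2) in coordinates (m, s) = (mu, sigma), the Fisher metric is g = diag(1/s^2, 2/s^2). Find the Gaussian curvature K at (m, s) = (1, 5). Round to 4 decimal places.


The metric has the form g = (A dm^2 + B ds^2)/s^2 with A = 1, B = 2.
Substitute u = sqrt(A/B)*m: g = B*(du^2 + ds^2)/s^2, i.e. B times the
Poincare upper half-plane metric, which has constant Gaussian curvature -1.
Scaling a 2D metric by a constant c divides the Gaussian curvature by c,
so K = -1/B = -1/(2) = -0.5000 everywhere (the point (m, s) = (1, 5) is irrelevant:
the curvature is constant).
The requested Gaussian curvature is K = -0.5000.

-0.5000


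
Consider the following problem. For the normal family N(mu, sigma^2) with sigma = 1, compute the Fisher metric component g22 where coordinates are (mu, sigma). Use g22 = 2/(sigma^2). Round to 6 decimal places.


For the 2-parameter normal family, the Fisher metric has:
  g11 = 1/sigma^2, g22 = 2/sigma^2.
sigma = 1, sigma^2 = 1.
g22 = 2.000000

2.000000


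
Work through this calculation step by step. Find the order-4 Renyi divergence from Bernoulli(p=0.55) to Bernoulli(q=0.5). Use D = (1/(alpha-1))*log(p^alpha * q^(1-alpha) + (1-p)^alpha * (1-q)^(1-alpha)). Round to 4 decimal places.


Renyi divergence of order alpha between Bernoulli distributions:
D = (1/(alpha-1))*log(p^alpha * q^(1-alpha) + (1-p)^alpha * (1-q)^(1-alpha)).
alpha = 4, p = 0.55, q = 0.5.
p^alpha * q^(1-alpha) = 0.55^4 * 0.5^-3 = 0.73205.
(1-p)^alpha * (1-q)^(1-alpha) = 0.45^4 * 0.5^-3 = 0.32805.
sum = 0.73205 + 0.32805 = 1.0601.
D = (1/3)*log(1.0601) = 0.0195

0.0195


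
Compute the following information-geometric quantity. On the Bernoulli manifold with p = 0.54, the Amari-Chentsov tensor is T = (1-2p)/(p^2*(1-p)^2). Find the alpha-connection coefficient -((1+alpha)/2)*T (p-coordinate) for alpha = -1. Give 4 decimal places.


Skewness (Amari-Chentsov) tensor: T = (1-2p)/(p^2*(1-p)^2).
p = 0.54, 1-2p = -0.08, p^2 = 0.2916, (1-p)^2 = 0.2116.
T = -0.08/(0.2916 * 0.2116) = -1.296543.
In the p-coordinate, Gamma^(alpha) = Gamma^(0) - (alpha/2)*T with Gamma^(0) = (1/2)*g'(p) = -T/2,
so Gamma^(alpha) = -((1+alpha)/2)*T.
alpha = -1, -(1+alpha)/2 = 0.0.
Gamma = 0.0 * -1.296543 = 0.0000

0.0000


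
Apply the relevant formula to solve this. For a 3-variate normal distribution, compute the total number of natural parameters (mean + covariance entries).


Exponential family dimension calculation:
For 3-dim MVN: mean has 3 params, covariance has 3*4/2 = 6 unique entries.
Total dim = 3 + 6 = 9.

9


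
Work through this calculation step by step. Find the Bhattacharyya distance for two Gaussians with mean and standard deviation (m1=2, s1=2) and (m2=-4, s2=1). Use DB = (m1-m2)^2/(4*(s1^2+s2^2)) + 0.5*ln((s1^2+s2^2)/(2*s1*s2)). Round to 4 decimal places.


Bhattacharyya distance between two Gaussians:
DB = (m1-m2)^2/(4*(s1^2+s2^2)) + (1/2)*ln((s1^2+s2^2)/(2*s1*s2)).
(m1-m2)^2 = (6)^2 = 36.
s1^2+s2^2 = 4 + 1 = 5.
term1 = 36/20 = 1.8.
term2 = 0.5*ln(5/4.0) = 0.111572.
DB = 1.8 + 0.111572 = 1.9116

1.9116


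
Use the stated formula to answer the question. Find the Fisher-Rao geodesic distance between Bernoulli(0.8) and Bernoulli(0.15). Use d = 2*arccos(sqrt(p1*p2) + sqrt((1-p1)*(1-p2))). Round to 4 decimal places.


Geodesic distance on Bernoulli manifold:
d(p1,p2) = 2*arccos(sqrt(p1*p2) + sqrt((1-p1)*(1-p2))).
sqrt(p1*p2) = sqrt(0.8*0.15) = 0.34641.
sqrt((1-p1)*(1-p2)) = sqrt(0.2*0.85) = 0.412311.
arg = 0.34641 + 0.412311 = 0.758721.
d = 2*arccos(0.758721) = 1.4189

1.4189


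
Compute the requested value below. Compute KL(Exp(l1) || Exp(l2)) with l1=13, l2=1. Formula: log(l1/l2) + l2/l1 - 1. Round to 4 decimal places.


KL divergence for exponential family:
KL = log(l1/l2) + l2/l1 - 1.
log(13/1) = 2.564949.
1/13 = 0.076923.
KL = 2.564949 + 0.076923 - 1 = 1.6419

1.6419


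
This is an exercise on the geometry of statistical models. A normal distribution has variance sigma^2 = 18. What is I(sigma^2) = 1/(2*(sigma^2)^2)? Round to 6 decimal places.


Fisher information for variance: I(sigma^2) = 1/(2*sigma^4).
sigma^2 = 18, so sigma^4 = 324.
I = 1/(2*324) = 1/648 = 0.001543

0.001543


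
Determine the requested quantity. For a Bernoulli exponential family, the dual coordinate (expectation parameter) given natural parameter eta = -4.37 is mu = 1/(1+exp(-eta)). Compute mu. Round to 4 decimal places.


Dual coordinate (expectation parameter) for Bernoulli:
mu = 1/(1+exp(-eta)).
eta = -4.37.
exp(-eta) = exp(4.37) = 79.043632.
mu = 1/(1+79.043632) = 0.0125

0.0125


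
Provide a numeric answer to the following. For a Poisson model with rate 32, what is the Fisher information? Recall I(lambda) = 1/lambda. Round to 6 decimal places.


Fisher information for Poisson: I(lambda) = 1/lambda.
lambda = 32.
I(lambda) = 1/32 = 0.031250

0.031250


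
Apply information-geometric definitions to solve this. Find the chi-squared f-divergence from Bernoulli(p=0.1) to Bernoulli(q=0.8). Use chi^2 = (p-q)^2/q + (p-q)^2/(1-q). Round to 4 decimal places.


Chi-squared divergence between Bernoulli distributions:
chi^2 = (p-q)^2/q + (p-q)^2/(1-q).
p = 0.1, q = 0.8, p-q = -0.7.
(p-q)^2 = 0.49.
term1 = 0.49/0.8 = 0.6125.
term2 = 0.49/0.2 = 2.45.
chi^2 = 0.6125 + 2.45 = 3.0625

3.0625


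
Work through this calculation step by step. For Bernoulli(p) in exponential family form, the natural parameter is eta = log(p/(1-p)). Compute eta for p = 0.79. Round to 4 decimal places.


Natural parameter for Bernoulli: eta = log(p/(1-p)).
p = 0.79, 1-p = 0.21.
p/(1-p) = 3.761905.
eta = log(3.761905) = 1.3249

1.3249


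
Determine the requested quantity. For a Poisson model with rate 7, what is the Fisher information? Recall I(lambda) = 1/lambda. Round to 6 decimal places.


Fisher information for Poisson: I(lambda) = 1/lambda.
lambda = 7.
I(lambda) = 1/7 = 0.142857

0.142857


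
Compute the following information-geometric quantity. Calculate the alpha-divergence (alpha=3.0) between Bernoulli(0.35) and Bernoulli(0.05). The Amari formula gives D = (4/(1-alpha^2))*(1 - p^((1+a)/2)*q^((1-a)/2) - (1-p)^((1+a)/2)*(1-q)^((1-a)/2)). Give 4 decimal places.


Amari alpha-divergence:
D = (4/(1-alpha^2))*(1 - p^((1+a)/2)*q^((1-a)/2) - (1-p)^((1+a)/2)*(1-q)^((1-a)/2)).
alpha = 3.0, p = 0.35, q = 0.05.
e1 = (1+alpha)/2 = 2.0, e2 = (1-alpha)/2 = -1.0.
t1 = p^e1 * q^e2 = 0.35^2.0 * 0.05^-1.0 = 2.45.
t2 = (1-p)^e1 * (1-q)^e2 = 0.65^2.0 * 0.95^-1.0 = 0.444737.
4/(1-alpha^2) = -0.5.
D = -0.5*(1 - 2.45 - 0.444737) = 0.9474

0.9474


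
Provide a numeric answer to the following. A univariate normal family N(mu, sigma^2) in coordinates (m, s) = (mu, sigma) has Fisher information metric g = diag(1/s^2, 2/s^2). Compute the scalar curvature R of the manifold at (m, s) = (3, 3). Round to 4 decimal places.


The metric has the form g = (A dm^2 + B ds^2)/s^2 with A = 1, B = 2.
Substitute u = sqrt(A/B)*m: g = B*(du^2 + ds^2)/s^2, i.e. B times the
Poincare upper half-plane metric, which has constant Gaussian curvature -1.
Scaling a 2D metric by a constant c divides the Gaussian curvature by c,
so K = -1/B = -1/(2) = -0.5000 everywhere (the point (m, s) = (3, 3) is irrelevant:
the curvature is constant).
Scalar curvature in dimension 2: R = 2K = -2/(2) = -1.0000.

-1.0000


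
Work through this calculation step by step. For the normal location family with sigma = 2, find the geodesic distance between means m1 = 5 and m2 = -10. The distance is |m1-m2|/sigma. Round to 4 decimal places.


On the fixed-variance normal subfamily, geodesic distance = |m1-m2|/sigma.
|5 - -10| = 15.
sigma = 2.
d = 15/2 = 7.5000

7.5000


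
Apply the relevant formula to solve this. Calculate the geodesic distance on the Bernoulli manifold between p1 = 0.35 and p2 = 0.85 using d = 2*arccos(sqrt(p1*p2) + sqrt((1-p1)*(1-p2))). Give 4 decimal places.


Geodesic distance on Bernoulli manifold:
d(p1,p2) = 2*arccos(sqrt(p1*p2) + sqrt((1-p1)*(1-p2))).
sqrt(p1*p2) = sqrt(0.35*0.85) = 0.545436.
sqrt((1-p1)*(1-p2)) = sqrt(0.65*0.15) = 0.31225.
arg = 0.545436 + 0.31225 = 0.857686.
d = 2*arccos(0.857686) = 1.0801

1.0801


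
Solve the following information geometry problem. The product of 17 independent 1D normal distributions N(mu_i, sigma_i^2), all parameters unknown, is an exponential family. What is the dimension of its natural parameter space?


Exponential family dimension calculation:
Each univariate normal has two natural parameters (mu/sigma^2 and -1/(2 sigma^2)).
With 17 independent components, dim = 2 * 17 = 34.

34


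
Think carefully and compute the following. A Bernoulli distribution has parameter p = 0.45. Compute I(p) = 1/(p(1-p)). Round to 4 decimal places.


For Bernoulli(p), Fisher information is I(p) = 1/(p*(1-p)).
p = 0.45, 1-p = 0.55.
p*(1-p) = 0.2475.
I(p) = 1/0.2475 = 4.0404

4.0404


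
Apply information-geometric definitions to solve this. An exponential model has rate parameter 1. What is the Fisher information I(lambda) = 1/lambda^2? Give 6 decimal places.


Fisher information for exponential: I(lambda) = 1/lambda^2.
lambda = 1, lambda^2 = 1.
I = 1/1 = 1.000000

1.000000


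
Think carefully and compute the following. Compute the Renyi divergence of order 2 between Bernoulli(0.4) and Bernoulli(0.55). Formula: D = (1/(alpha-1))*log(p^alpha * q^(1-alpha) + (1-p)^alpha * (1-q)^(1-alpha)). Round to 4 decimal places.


Renyi divergence of order alpha between Bernoulli distributions:
D = (1/(alpha-1))*log(p^alpha * q^(1-alpha) + (1-p)^alpha * (1-q)^(1-alpha)).
alpha = 2, p = 0.4, q = 0.55.
p^alpha * q^(1-alpha) = 0.4^2 * 0.55^-1 = 0.290909.
(1-p)^alpha * (1-q)^(1-alpha) = 0.6^2 * 0.45^-1 = 0.8.
sum = 0.290909 + 0.8 = 1.090909.
D = (1/1)*log(1.090909) = 0.0870

0.0870


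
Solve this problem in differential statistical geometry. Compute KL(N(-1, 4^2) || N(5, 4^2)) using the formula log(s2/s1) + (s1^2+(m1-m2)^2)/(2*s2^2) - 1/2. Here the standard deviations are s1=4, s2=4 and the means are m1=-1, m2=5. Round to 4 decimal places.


KL divergence between normal distributions:
KL = log(s2/s1) + (s1^2 + (m1-m2)^2)/(2*s2^2) - 1/2.
log(4/4) = 0.0.
(4^2 + (-1-5)^2)/(2*4^2) = (16 + 36)/32 = 1.625.
KL = 0.0 + 1.625 - 0.5 = 1.1250

1.1250


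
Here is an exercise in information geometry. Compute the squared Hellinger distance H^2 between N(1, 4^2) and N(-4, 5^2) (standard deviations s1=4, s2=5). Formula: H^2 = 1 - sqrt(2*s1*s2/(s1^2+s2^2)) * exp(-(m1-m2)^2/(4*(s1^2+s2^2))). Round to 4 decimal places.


Squared Hellinger distance for Gaussians:
H^2 = 1 - sqrt(2*s1*s2/(s1^2+s2^2)) * exp(-(m1-m2)^2/(4*(s1^2+s2^2))).
s1^2 = 16, s2^2 = 25, s1^2+s2^2 = 41.
sqrt(2*4*5/(41)) = 0.98773.
(m1-m2)^2 = (5)^2 = 25.
exp(-25/(4*41)) = exp(-0.152439) = 0.858611.
H^2 = 1 - 0.98773*0.858611 = 0.1519

0.1519


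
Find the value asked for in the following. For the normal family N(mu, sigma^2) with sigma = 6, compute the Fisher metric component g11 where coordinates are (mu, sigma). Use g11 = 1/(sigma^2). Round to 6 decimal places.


For the 2-parameter normal family, the Fisher metric has:
  g11 = 1/sigma^2, g22 = 2/sigma^2.
sigma = 6, sigma^2 = 36.
g11 = 0.027778

0.027778


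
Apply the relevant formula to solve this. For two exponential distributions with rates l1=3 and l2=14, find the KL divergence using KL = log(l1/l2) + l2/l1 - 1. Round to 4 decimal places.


KL divergence for exponential family:
KL = log(l1/l2) + l2/l1 - 1.
log(3/14) = -1.540445.
14/3 = 4.666667.
KL = -1.540445 + 4.666667 - 1 = 2.1262

2.1262


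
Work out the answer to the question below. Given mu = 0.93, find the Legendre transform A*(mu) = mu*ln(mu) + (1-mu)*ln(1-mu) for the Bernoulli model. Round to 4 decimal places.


Legendre transform for Bernoulli:
A*(mu) = mu*log(mu) + (1-mu)*log(1-mu).
mu = 0.93, 1-mu = 0.07.
mu*log(mu) = 0.93*log(0.93) = -0.067491.
(1-mu)*log(1-mu) = 0.07*log(0.07) = -0.186148.
A* = -0.067491 + -0.186148 = -0.2536

-0.2536


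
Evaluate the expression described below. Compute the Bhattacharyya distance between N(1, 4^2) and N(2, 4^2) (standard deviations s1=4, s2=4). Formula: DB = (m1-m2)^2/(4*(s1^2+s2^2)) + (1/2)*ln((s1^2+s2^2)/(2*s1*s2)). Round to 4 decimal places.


Bhattacharyya distance between two Gaussians:
DB = (m1-m2)^2/(4*(s1^2+s2^2)) + (1/2)*ln((s1^2+s2^2)/(2*s1*s2)).
(m1-m2)^2 = (-1)^2 = 1.
s1^2+s2^2 = 16 + 16 = 32.
term1 = 1/128 = 0.007812.
term2 = 0.5*ln(32/32.0) = 0.0.
DB = 0.007812 + 0.0 = 0.0078

0.0078


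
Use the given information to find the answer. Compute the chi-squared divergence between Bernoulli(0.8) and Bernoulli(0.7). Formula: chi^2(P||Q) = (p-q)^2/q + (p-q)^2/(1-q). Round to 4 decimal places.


Chi-squared divergence between Bernoulli distributions:
chi^2 = (p-q)^2/q + (p-q)^2/(1-q).
p = 0.8, q = 0.7, p-q = 0.1.
(p-q)^2 = 0.01.
term1 = 0.01/0.7 = 0.014286.
term2 = 0.01/0.3 = 0.033333.
chi^2 = 0.014286 + 0.033333 = 0.0476

0.0476


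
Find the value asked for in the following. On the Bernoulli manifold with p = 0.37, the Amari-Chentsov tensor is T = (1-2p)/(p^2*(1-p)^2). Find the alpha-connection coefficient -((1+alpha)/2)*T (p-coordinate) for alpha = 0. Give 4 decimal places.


Skewness (Amari-Chentsov) tensor: T = (1-2p)/(p^2*(1-p)^2).
p = 0.37, 1-2p = 0.26, p^2 = 0.1369, (1-p)^2 = 0.3969.
T = 0.26/(0.1369 * 0.3969) = 4.785076.
In the p-coordinate, Gamma^(alpha) = Gamma^(0) - (alpha/2)*T with Gamma^(0) = (1/2)*g'(p) = -T/2,
so Gamma^(alpha) = -((1+alpha)/2)*T.
alpha = 0, -(1+alpha)/2 = -0.5.
Gamma = -0.5 * 4.785076 = -2.3925

-2.3925


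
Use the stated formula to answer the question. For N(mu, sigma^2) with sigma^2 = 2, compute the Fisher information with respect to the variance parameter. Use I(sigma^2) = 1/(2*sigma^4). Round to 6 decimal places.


Fisher information for variance: I(sigma^2) = 1/(2*sigma^4).
sigma^2 = 2, so sigma^4 = 4.
I = 1/(2*4) = 1/8 = 0.125000

0.125000


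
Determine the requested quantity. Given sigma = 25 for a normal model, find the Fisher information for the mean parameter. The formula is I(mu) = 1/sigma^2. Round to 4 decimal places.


The Fisher information for the mean of a normal distribution is I(mu) = 1/sigma^2.
sigma = 25, so sigma^2 = 625.
I(mu) = 1/625 = 0.0016

0.0016


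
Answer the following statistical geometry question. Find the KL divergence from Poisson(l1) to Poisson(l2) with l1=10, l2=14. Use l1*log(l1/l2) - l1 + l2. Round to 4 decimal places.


KL divergence for Poisson:
KL = l1*log(l1/l2) - l1 + l2.
l1 = 10, l2 = 14.
log(10/14) = -0.336472.
l1*log(l1/l2) = 10 * -0.336472 = -3.364722.
KL = -3.364722 - 10 + 14 = 0.6353

0.6353


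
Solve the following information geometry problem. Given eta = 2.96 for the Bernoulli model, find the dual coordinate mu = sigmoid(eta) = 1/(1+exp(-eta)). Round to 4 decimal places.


Dual coordinate (expectation parameter) for Bernoulli:
mu = 1/(1+exp(-eta)).
eta = 2.96.
exp(-eta) = exp(-2.96) = 0.051819.
mu = 1/(1+0.051819) = 0.9507

0.9507


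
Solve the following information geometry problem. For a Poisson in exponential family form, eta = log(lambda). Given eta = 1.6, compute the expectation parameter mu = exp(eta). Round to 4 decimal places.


Expectation parameter for Poisson exponential family:
mu = exp(eta).
eta = 1.6.
mu = exp(1.6) = 4.9530

4.9530


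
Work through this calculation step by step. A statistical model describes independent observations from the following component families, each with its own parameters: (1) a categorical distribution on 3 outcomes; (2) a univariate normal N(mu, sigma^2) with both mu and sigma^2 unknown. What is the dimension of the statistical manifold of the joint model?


The dimension of a statistical manifold equals the number of free
(independent) real parameters of the model. For a product of independent
blocks the parameter counts add.
- categorical on 3 outcomes (probabilities sum to 1): 3-1 = 2.
- normal (mu, sigma^2): 2.
Total = 2 + 2 = 4.
Dimension = 4

4


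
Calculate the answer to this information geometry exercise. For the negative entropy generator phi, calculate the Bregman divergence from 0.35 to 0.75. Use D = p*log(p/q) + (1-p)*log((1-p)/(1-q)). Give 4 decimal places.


Bregman divergence with negative entropy generator:
D = p*log(p/q) + (1-p)*log((1-p)/(1-q)).
p = 0.35, q = 0.75.
p*log(p/q) = 0.35*log(0.35/0.75) = -0.266749.
(1-p)*log((1-p)/(1-q)) = 0.65*log(0.65/0.25) = 0.621082.
D = -0.266749 + 0.621082 = 0.3543

0.3543


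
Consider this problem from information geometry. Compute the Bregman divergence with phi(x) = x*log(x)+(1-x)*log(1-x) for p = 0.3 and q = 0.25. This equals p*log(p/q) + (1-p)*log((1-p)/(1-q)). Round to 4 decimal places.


Bregman divergence with negative entropy generator:
D = p*log(p/q) + (1-p)*log((1-p)/(1-q)).
p = 0.3, q = 0.25.
p*log(p/q) = 0.3*log(0.3/0.25) = 0.054696.
(1-p)*log((1-p)/(1-q)) = 0.7*log(0.7/0.75) = -0.048295.
D = 0.054696 + -0.048295 = 0.0064

0.0064


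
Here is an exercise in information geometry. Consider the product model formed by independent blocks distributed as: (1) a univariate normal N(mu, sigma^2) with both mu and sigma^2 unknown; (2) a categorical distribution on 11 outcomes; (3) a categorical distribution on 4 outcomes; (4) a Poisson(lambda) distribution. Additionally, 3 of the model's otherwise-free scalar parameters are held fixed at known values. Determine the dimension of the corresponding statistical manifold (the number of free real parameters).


The dimension of a statistical manifold equals the number of free
(independent) real parameters of the model. For a product of independent
blocks the parameter counts add.
- normal (mu, sigma^2): 2.
- categorical on 11 outcomes (probabilities sum to 1): 11-1 = 10.
- categorical on 4 outcomes (probabilities sum to 1): 4-1 = 3.
- Poisson (lambda): 1.
Total = 2 + 10 + 3 + 1 = 16.
3 parameter(s) fixed at known values: 16 - 3 = 13.
Dimension = 13

13


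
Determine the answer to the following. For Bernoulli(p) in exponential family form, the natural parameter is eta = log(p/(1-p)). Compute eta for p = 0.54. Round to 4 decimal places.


Natural parameter for Bernoulli: eta = log(p/(1-p)).
p = 0.54, 1-p = 0.46.
p/(1-p) = 1.173913.
eta = log(1.173913) = 0.1603

0.1603


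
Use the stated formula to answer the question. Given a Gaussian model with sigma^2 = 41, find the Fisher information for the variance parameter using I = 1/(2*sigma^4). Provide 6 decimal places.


Fisher information for variance: I(sigma^2) = 1/(2*sigma^4).
sigma^2 = 41, so sigma^4 = 1681.
I = 1/(2*1681) = 1/3362 = 0.000297

0.000297


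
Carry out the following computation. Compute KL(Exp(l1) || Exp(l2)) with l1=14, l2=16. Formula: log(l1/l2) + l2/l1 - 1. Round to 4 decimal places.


KL divergence for exponential family:
KL = log(l1/l2) + l2/l1 - 1.
log(14/16) = -0.133531.
16/14 = 1.142857.
KL = -0.133531 + 1.142857 - 1 = 0.0093

0.0093


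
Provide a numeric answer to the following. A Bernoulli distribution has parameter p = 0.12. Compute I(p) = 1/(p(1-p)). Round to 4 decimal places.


For Bernoulli(p), Fisher information is I(p) = 1/(p*(1-p)).
p = 0.12, 1-p = 0.88.
p*(1-p) = 0.1056.
I(p) = 1/0.1056 = 9.4697

9.4697


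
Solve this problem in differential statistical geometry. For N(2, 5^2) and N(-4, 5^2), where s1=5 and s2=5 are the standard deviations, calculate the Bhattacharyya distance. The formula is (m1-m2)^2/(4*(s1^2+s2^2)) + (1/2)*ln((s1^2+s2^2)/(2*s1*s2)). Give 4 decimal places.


Bhattacharyya distance between two Gaussians:
DB = (m1-m2)^2/(4*(s1^2+s2^2)) + (1/2)*ln((s1^2+s2^2)/(2*s1*s2)).
(m1-m2)^2 = (6)^2 = 36.
s1^2+s2^2 = 25 + 25 = 50.
term1 = 36/200 = 0.18.
term2 = 0.5*ln(50/50.0) = 0.0.
DB = 0.18 + 0.0 = 0.1800

0.1800


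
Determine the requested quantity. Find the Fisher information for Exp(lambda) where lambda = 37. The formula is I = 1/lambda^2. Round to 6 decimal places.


Fisher information for exponential: I(lambda) = 1/lambda^2.
lambda = 37, lambda^2 = 1369.
I = 1/1369 = 0.000730

0.000730


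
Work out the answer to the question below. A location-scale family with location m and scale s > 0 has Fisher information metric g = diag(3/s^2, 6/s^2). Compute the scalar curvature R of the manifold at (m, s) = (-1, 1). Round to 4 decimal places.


The metric has the form g = (A dm^2 + B ds^2)/s^2 with A = 3, B = 6.
Substitute u = sqrt(A/B)*m: g = B*(du^2 + ds^2)/s^2, i.e. B times the
Poincare upper half-plane metric, which has constant Gaussian curvature -1.
Scaling a 2D metric by a constant c divides the Gaussian curvature by c,
so K = -1/B = -1/(6) = -0.1667 everywhere (the point (m, s) = (-1, 1) is irrelevant:
the curvature is constant).
Scalar curvature in dimension 2: R = 2K = -2/(6) = -0.3333.

-0.3333


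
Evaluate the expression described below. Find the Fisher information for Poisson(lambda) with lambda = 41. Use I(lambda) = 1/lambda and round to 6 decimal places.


Fisher information for Poisson: I(lambda) = 1/lambda.
lambda = 41.
I(lambda) = 1/41 = 0.024390

0.024390


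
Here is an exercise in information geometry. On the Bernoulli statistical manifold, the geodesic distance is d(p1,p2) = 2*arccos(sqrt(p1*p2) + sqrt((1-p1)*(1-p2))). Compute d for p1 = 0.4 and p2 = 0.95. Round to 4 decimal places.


Geodesic distance on Bernoulli manifold:
d(p1,p2) = 2*arccos(sqrt(p1*p2) + sqrt((1-p1)*(1-p2))).
sqrt(p1*p2) = sqrt(0.4*0.95) = 0.616441.
sqrt((1-p1)*(1-p2)) = sqrt(0.6*0.05) = 0.173205.
arg = 0.616441 + 0.173205 = 0.789646.
d = 2*arccos(0.789646) = 1.3211

1.3211


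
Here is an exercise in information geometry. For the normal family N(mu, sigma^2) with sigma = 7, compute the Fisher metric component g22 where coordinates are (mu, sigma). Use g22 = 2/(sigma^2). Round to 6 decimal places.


For the 2-parameter normal family, the Fisher metric has:
  g11 = 1/sigma^2, g22 = 2/sigma^2.
sigma = 7, sigma^2 = 49.
g22 = 0.040816

0.040816


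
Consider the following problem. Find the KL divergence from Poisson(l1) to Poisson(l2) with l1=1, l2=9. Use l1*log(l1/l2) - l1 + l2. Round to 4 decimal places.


KL divergence for Poisson:
KL = l1*log(l1/l2) - l1 + l2.
l1 = 1, l2 = 9.
log(1/9) = -2.197225.
l1*log(l1/l2) = 1 * -2.197225 = -2.197225.
KL = -2.197225 - 1 + 9 = 5.8028

5.8028


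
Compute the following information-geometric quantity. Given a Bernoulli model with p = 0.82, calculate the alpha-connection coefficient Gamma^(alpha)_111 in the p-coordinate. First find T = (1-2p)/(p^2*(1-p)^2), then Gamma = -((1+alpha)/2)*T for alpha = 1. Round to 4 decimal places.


Skewness (Amari-Chentsov) tensor: T = (1-2p)/(p^2*(1-p)^2).
p = 0.82, 1-2p = -0.64, p^2 = 0.6724, (1-p)^2 = 0.0324.
T = -0.64/(0.6724 * 0.0324) = -29.376988.
In the p-coordinate, Gamma^(alpha) = Gamma^(0) - (alpha/2)*T with Gamma^(0) = (1/2)*g'(p) = -T/2,
so Gamma^(alpha) = -((1+alpha)/2)*T.
alpha = 1, -(1+alpha)/2 = -1.0.
Gamma = -1.0 * -29.376988 = 29.3770

29.3770


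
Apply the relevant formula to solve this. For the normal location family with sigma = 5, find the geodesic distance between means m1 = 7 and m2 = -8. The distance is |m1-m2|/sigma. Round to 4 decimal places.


On the fixed-variance normal subfamily, geodesic distance = |m1-m2|/sigma.
|7 - -8| = 15.
sigma = 5.
d = 15/5 = 3.0000

3.0000


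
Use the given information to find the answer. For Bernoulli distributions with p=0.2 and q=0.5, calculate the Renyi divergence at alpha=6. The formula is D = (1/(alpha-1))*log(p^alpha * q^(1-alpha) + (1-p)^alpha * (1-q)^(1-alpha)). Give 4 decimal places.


Renyi divergence of order alpha between Bernoulli distributions:
D = (1/(alpha-1))*log(p^alpha * q^(1-alpha) + (1-p)^alpha * (1-q)^(1-alpha)).
alpha = 6, p = 0.2, q = 0.5.
p^alpha * q^(1-alpha) = 0.2^6 * 0.5^-5 = 0.002048.
(1-p)^alpha * (1-q)^(1-alpha) = 0.8^6 * 0.5^-5 = 8.388608.
sum = 0.002048 + 8.388608 = 8.390656.
D = (1/5)*log(8.390656) = 0.4254

0.4254


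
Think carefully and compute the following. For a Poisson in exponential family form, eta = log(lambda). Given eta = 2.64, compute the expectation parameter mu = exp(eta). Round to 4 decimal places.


Expectation parameter for Poisson exponential family:
mu = exp(eta).
eta = 2.64.
mu = exp(2.64) = 14.0132

14.0132


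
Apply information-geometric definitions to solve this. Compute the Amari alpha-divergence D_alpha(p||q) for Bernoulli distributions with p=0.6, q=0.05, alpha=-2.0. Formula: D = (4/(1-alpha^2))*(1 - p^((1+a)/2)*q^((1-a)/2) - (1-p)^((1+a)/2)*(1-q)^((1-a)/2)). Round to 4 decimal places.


Amari alpha-divergence:
D = (4/(1-alpha^2))*(1 - p^((1+a)/2)*q^((1-a)/2) - (1-p)^((1+a)/2)*(1-q)^((1-a)/2)).
alpha = -2.0, p = 0.6, q = 0.05.
e1 = (1+alpha)/2 = -0.5, e2 = (1-alpha)/2 = 1.5.
t1 = p^e1 * q^e2 = 0.6^-0.5 * 0.05^1.5 = 0.014434.
t2 = (1-p)^e1 * (1-q)^e2 = 0.4^-0.5 * 0.95^1.5 = 1.464048.
4/(1-alpha^2) = -1.333333.
D = -1.333333*(1 - 0.014434 - 1.464048) = 0.6380

0.6380


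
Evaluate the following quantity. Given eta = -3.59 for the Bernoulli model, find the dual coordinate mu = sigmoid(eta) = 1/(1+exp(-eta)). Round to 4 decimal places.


Dual coordinate (expectation parameter) for Bernoulli:
mu = 1/(1+exp(-eta)).
eta = -3.59.
exp(-eta) = exp(3.59) = 36.234076.
mu = 1/(1+36.234076) = 0.0269

0.0269


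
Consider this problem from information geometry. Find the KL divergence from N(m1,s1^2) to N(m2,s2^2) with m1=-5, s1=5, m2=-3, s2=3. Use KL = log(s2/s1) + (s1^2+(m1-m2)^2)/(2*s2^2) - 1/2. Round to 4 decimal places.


KL divergence between normal distributions:
KL = log(s2/s1) + (s1^2 + (m1-m2)^2)/(2*s2^2) - 1/2.
log(3/5) = -0.510826.
(5^2 + (-5--3)^2)/(2*3^2) = (25 + 4)/18 = 1.611111.
KL = -0.510826 + 1.611111 - 0.5 = 0.6003

0.6003


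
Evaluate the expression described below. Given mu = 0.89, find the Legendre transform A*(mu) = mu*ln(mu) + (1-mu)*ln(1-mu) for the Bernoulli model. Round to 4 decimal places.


Legendre transform for Bernoulli:
A*(mu) = mu*log(mu) + (1-mu)*log(1-mu).
mu = 0.89, 1-mu = 0.11.
mu*log(mu) = 0.89*log(0.89) = -0.103715.
(1-mu)*log(1-mu) = 0.11*log(0.11) = -0.2428.
A* = -0.103715 + -0.2428 = -0.3465

-0.3465


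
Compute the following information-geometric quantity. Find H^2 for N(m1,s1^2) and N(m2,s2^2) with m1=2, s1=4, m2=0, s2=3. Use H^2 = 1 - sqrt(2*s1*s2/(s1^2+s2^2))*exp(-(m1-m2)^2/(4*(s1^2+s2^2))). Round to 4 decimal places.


Squared Hellinger distance for Gaussians:
H^2 = 1 - sqrt(2*s1*s2/(s1^2+s2^2)) * exp(-(m1-m2)^2/(4*(s1^2+s2^2))).
s1^2 = 16, s2^2 = 9, s1^2+s2^2 = 25.
sqrt(2*4*3/(25)) = 0.979796.
(m1-m2)^2 = (2)^2 = 4.
exp(-4/(4*25)) = exp(-0.04) = 0.960789.
H^2 = 1 - 0.979796*0.960789 = 0.0586

0.0586


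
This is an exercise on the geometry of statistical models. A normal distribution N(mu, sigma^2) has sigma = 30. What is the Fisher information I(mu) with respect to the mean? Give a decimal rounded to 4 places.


The Fisher information for the mean of a normal distribution is I(mu) = 1/sigma^2.
sigma = 30, so sigma^2 = 900.
I(mu) = 1/900 = 0.0011

0.0011


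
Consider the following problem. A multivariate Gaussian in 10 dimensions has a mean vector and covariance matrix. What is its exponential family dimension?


Exponential family dimension calculation:
For 10-dim MVN: mean has 10 params, covariance has 10*11/2 = 55 unique entries.
Total dim = 10 + 55 = 65.

65


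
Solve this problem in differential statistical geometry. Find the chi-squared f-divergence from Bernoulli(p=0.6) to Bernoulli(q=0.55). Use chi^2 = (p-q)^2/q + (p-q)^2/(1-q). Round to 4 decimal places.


Chi-squared divergence between Bernoulli distributions:
chi^2 = (p-q)^2/q + (p-q)^2/(1-q).
p = 0.6, q = 0.55, p-q = 0.05.
(p-q)^2 = 0.0025.
term1 = 0.0025/0.55 = 0.004545.
term2 = 0.0025/0.45 = 0.005556.
chi^2 = 0.004545 + 0.005556 = 0.0101

0.0101


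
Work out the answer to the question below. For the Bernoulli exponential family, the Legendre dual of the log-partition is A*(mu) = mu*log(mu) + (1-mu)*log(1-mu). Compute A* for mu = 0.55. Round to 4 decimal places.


Legendre transform for Bernoulli:
A*(mu) = mu*log(mu) + (1-mu)*log(1-mu).
mu = 0.55, 1-mu = 0.45.
mu*log(mu) = 0.55*log(0.55) = -0.32881.
(1-mu)*log(1-mu) = 0.45*log(0.45) = -0.359328.
A* = -0.32881 + -0.359328 = -0.6881

-0.6881


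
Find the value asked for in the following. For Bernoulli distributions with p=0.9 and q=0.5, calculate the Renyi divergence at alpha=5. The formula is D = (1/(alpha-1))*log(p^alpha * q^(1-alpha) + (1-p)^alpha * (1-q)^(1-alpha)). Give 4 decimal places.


Renyi divergence of order alpha between Bernoulli distributions:
D = (1/(alpha-1))*log(p^alpha * q^(1-alpha) + (1-p)^alpha * (1-q)^(1-alpha)).
alpha = 5, p = 0.9, q = 0.5.
p^alpha * q^(1-alpha) = 0.9^5 * 0.5^-4 = 9.44784.
(1-p)^alpha * (1-q)^(1-alpha) = 0.1^5 * 0.5^-4 = 0.00016.
sum = 9.44784 + 0.00016 = 9.448.
D = (1/4)*log(9.448) = 0.5615

0.5615


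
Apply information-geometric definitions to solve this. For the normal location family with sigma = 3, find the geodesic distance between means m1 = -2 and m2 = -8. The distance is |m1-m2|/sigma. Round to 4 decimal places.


On the fixed-variance normal subfamily, geodesic distance = |m1-m2|/sigma.
|-2 - -8| = 6.
sigma = 3.
d = 6/3 = 2.0000

2.0000


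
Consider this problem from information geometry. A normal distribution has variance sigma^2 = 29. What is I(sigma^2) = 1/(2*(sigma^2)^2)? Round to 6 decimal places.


Fisher information for variance: I(sigma^2) = 1/(2*sigma^4).
sigma^2 = 29, so sigma^4 = 841.
I = 1/(2*841) = 1/1682 = 0.000595

0.000595


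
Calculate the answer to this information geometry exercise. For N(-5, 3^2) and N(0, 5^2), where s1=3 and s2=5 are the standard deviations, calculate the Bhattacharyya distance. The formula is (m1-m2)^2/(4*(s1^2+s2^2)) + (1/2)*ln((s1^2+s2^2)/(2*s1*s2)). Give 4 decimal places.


Bhattacharyya distance between two Gaussians:
DB = (m1-m2)^2/(4*(s1^2+s2^2)) + (1/2)*ln((s1^2+s2^2)/(2*s1*s2)).
(m1-m2)^2 = (-5)^2 = 25.
s1^2+s2^2 = 9 + 25 = 34.
term1 = 25/136 = 0.183824.
term2 = 0.5*ln(34/30.0) = 0.062582.
DB = 0.183824 + 0.062582 = 0.2464

0.2464


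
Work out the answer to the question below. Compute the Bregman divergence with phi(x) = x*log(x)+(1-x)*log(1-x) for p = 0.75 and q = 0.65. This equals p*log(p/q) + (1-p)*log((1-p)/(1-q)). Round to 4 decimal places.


Bregman divergence with negative entropy generator:
D = p*log(p/q) + (1-p)*log((1-p)/(1-q)).
p = 0.75, q = 0.65.
p*log(p/q) = 0.75*log(0.75/0.65) = 0.107326.
(1-p)*log((1-p)/(1-q)) = 0.25*log(0.25/0.35) = -0.084118.
D = 0.107326 + -0.084118 = 0.0232

0.0232


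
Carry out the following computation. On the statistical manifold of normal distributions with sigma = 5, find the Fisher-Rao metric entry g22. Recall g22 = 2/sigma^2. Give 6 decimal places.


For the 2-parameter normal family, the Fisher metric has:
  g11 = 1/sigma^2, g22 = 2/sigma^2.
sigma = 5, sigma^2 = 25.
g22 = 0.080000

0.080000


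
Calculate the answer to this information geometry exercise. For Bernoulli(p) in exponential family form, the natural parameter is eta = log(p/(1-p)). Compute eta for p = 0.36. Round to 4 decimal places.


Natural parameter for Bernoulli: eta = log(p/(1-p)).
p = 0.36, 1-p = 0.64.
p/(1-p) = 0.5625.
eta = log(0.5625) = -0.5754

-0.5754


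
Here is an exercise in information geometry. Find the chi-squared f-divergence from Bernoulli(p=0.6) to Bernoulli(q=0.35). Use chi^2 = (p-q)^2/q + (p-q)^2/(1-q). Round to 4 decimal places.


Chi-squared divergence between Bernoulli distributions:
chi^2 = (p-q)^2/q + (p-q)^2/(1-q).
p = 0.6, q = 0.35, p-q = 0.25.
(p-q)^2 = 0.0625.
term1 = 0.0625/0.35 = 0.178571.
term2 = 0.0625/0.65 = 0.096154.
chi^2 = 0.178571 + 0.096154 = 0.2747

0.2747


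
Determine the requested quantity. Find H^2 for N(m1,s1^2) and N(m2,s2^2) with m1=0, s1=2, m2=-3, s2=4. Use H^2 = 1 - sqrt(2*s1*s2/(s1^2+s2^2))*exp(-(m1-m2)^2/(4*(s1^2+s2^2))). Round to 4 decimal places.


Squared Hellinger distance for Gaussians:
H^2 = 1 - sqrt(2*s1*s2/(s1^2+s2^2)) * exp(-(m1-m2)^2/(4*(s1^2+s2^2))).
s1^2 = 4, s2^2 = 16, s1^2+s2^2 = 20.
sqrt(2*2*4/(20)) = 0.894427.
(m1-m2)^2 = (3)^2 = 9.
exp(-9/(4*20)) = exp(-0.1125) = 0.893597.
H^2 = 1 - 0.894427*0.893597 = 0.2007

0.2007


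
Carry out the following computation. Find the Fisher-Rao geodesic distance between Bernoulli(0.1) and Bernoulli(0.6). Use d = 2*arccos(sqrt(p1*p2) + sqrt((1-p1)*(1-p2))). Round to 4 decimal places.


Geodesic distance on Bernoulli manifold:
d(p1,p2) = 2*arccos(sqrt(p1*p2) + sqrt((1-p1)*(1-p2))).
sqrt(p1*p2) = sqrt(0.1*0.6) = 0.244949.
sqrt((1-p1)*(1-p2)) = sqrt(0.9*0.4) = 0.6.
arg = 0.244949 + 0.6 = 0.844949.
d = 2*arccos(0.844949) = 1.1287

1.1287


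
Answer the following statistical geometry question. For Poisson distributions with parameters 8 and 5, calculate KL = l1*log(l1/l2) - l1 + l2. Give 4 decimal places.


KL divergence for Poisson:
KL = l1*log(l1/l2) - l1 + l2.
l1 = 8, l2 = 5.
log(8/5) = 0.470004.
l1*log(l1/l2) = 8 * 0.470004 = 3.760029.
KL = 3.760029 - 8 + 5 = 0.7600

0.7600


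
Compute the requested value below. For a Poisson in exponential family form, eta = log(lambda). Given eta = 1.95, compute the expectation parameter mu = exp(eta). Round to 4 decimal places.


Expectation parameter for Poisson exponential family:
mu = exp(eta).
eta = 1.95.
mu = exp(1.95) = 7.0287

7.0287


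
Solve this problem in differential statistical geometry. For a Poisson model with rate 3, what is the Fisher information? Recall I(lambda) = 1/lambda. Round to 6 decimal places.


Fisher information for Poisson: I(lambda) = 1/lambda.
lambda = 3.
I(lambda) = 1/3 = 0.333333

0.333333


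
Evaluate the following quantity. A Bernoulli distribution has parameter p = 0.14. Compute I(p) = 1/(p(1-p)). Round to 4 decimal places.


For Bernoulli(p), Fisher information is I(p) = 1/(p*(1-p)).
p = 0.14, 1-p = 0.86.
p*(1-p) = 0.1204.
I(p) = 1/0.1204 = 8.3056

8.3056


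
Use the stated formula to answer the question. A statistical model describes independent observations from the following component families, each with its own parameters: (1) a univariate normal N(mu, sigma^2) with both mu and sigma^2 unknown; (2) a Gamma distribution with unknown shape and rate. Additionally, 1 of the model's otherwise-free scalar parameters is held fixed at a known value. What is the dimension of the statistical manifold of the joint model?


The dimension of a statistical manifold equals the number of free
(independent) real parameters of the model. For a product of independent
blocks the parameter counts add.
- normal (mu, sigma^2): 2.
- Gamma (shape, rate): 2.
Total = 2 + 2 = 4.
1 parameter(s) fixed at known values: 4 - 1 = 3.
Dimension = 3

3


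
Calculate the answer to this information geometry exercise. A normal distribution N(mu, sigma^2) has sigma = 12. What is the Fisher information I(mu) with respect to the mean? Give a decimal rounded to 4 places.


The Fisher information for the mean of a normal distribution is I(mu) = 1/sigma^2.
sigma = 12, so sigma^2 = 144.
I(mu) = 1/144 = 0.0069

0.0069
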